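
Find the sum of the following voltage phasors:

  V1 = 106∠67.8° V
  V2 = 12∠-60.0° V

Step 1 — Convert each phasor to rectangular form:
  V1 = 106·(cos(67.8°) + j·sin(67.8°)) = 40.05 + j98.14 V
  V2 = 12·(cos(-60.0°) + j·sin(-60.0°)) = 6 - j10.39 V
Step 2 — Sum components: V_total = 46.05 + j87.75 V.
Step 3 — Convert to polar: |V_total| = 99.1 V, ∠V_total = 62.3°.

V_total = 99.1∠62.3° V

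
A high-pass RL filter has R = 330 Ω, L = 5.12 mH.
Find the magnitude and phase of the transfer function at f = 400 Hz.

Step 1 — Angular frequency: ω = 2π·400 = 2513 rad/s.
Step 2 — Transfer function: H(jω) = jωL/(R + jωL).
Step 3 — Numerator jωL = j·12.87; denominator R + jωL = 330 + j12.87.
Step 4 — H = 0.001518 + j0.03893.
Step 5 — Magnitude: |H| = 0.03896 (-28.2 dB); phase: φ = 87.8°.

|H| = 0.03896 (-28.2 dB), φ = 87.8°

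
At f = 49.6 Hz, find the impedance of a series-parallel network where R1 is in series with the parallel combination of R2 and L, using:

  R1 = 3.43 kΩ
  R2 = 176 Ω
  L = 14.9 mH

Step 1 — Angular frequency: ω = 2π·f = 2π·49.6 = 311.6 rad/s.
Step 2 — Component impedances:
  R1: Z = R = 3430 Ω
  R2: Z = R = 176 Ω
  L: Z = jωL = j·311.6·0.0149 = 0 + j4.644 Ω
Step 3 — Parallel branch: R2 || L = 1/(1/R2 + 1/L) = 0.1224 + j4.64 Ω.
Step 4 — Series with R1: Z_total = R1 + (R2 || L) = 3430 + j4.64 Ω = 3430∠0.1° Ω.

Z = 3430 + j4.64 Ω = 3430∠0.1° Ω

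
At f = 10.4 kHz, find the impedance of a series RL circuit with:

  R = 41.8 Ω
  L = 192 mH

Step 1 — Angular frequency: ω = 2π·f = 2π·1.04e+04 = 6.535e+04 rad/s.
Step 2 — Component impedances:
  R: Z = R = 41.8 Ω
  L: Z = jωL = j·6.535e+04·0.192 = 0 + j1.255e+04 Ω
Step 3 — Series combination: Z_total = R + L = 41.8 + j1.255e+04 Ω = 1.255e+04∠89.8° Ω.

Z = 41.8 + j1.255e+04 Ω = 1.255e+04∠89.8° Ω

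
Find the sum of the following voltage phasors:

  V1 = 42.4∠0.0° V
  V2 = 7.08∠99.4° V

Step 1 — Convert each phasor to rectangular form:
  V1 = 42.4·(cos(0.0°) + j·sin(0.0°)) = 42.4 V
  V2 = 7.08·(cos(99.4°) + j·sin(99.4°)) = -1.156 + j6.985 V
Step 2 — Sum components: V_total = 41.24 + j6.985 V.
Step 3 — Convert to polar: |V_total| = 41.83 V, ∠V_total = 9.6°.

V_total = 41.83∠9.6° V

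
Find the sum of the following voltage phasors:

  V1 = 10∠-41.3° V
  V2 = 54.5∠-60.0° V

Step 1 — Convert each phasor to rectangular form:
  V1 = 10·(cos(-41.3°) + j·sin(-41.3°)) = 7.513 - j6.6 V
  V2 = 54.5·(cos(-60.0°) + j·sin(-60.0°)) = 27.25 - j47.2 V
Step 2 — Sum components: V_total = 34.76 - j53.8 V.
Step 3 — Convert to polar: |V_total| = 64.05 V, ∠V_total = -57.1°.

V_total = 64.05∠-57.1° V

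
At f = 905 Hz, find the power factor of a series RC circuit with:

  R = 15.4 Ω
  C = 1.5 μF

Step 1 — Angular frequency: ω = 2π·f = 2π·905 = 5686 rad/s.
Step 2 — Component impedances:
  R: Z = R = 15.4 Ω
  C: Z = 1/(jωC) = -j/(ω·C) = 0 - j117.2 Ω
Step 3 — Series combination: Z_total = R + C = 15.4 - j117.2 Ω = 118.2∠-82.5° Ω.
Step 4 — Power factor: PF = cos(φ) = Re(Z)/|Z| = 15.4/118.25 = 0.1302.
Step 5 — Type: Im(Z) = -117.2 ⇒ leading (phase φ = -82.5°).

PF = 0.1302 (leading, φ = -82.5°)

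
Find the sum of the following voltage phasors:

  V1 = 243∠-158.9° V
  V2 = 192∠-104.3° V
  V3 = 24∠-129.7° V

Step 1 — Convert each phasor to rectangular form:
  V1 = 243·(cos(-158.9°) + j·sin(-158.9°)) = -226.7 - j87.48 V
  V2 = 192·(cos(-104.3°) + j·sin(-104.3°)) = -47.42 - j186.1 V
  V3 = 24·(cos(-129.7°) + j·sin(-129.7°)) = -15.33 - j18.47 V
Step 2 — Sum components: V_total = -289.5 - j292 V.
Step 3 — Convert to polar: |V_total| = 411.2 V, ∠V_total = -134.8°.

V_total = 411.2∠-134.8° V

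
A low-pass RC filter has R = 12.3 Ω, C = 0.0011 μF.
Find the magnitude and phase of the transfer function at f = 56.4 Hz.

Step 1 — Angular frequency: ω = 2π·56.4 = 354.4 rad/s.
Step 2 — Transfer function: H(jω) = 1/(1 + jωRC).
Step 3 — Denominator: 1 + jωRC = 1 + j·354.4·12.3·1.1e-09 = 1 + j4.795e-06.
Step 4 — H = 1 - j4.795e-06.
Step 5 — Magnitude: |H| = 1 (-0.0 dB); phase: φ = -0.0°.

|H| = 1 (-0.0 dB), φ = -0.0°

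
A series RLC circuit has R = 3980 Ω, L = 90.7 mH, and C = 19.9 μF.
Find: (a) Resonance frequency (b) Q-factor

Step 1 — Resonance condition Im(Z)=0 gives ω₀ = 1/√(LC).
Step 2 — ω₀ = 1/√(0.0907·1.99e-05) = 744.3 rad/s.
Step 3 — f₀ = ω₀/(2π) = 118.5 Hz.
Step 4 — Series Q: Q = ω₀L/R = 744.3·0.0907/3980 = 0.01696.

(a) f₀ = 118.5 Hz  (b) Q = 0.01696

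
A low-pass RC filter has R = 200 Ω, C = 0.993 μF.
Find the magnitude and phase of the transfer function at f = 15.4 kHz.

Step 1 — Angular frequency: ω = 2π·1.54e+04 = 9.676e+04 rad/s.
Step 2 — Transfer function: H(jω) = 1/(1 + jωRC).
Step 3 — Denominator: 1 + jωRC = 1 + j·9.676e+04·200·9.93e-07 = 1 + j19.22.
Step 4 — H = 0.002701 - j0.0519.
Step 5 — Magnitude: |H| = 0.05197 (-25.7 dB); phase: φ = -87.0°.

|H| = 0.05197 (-25.7 dB), φ = -87.0°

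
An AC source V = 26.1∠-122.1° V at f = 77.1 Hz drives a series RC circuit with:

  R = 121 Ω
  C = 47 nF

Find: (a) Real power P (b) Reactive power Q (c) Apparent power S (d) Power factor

Step 1 — Angular frequency: ω = 2π·f = 2π·77.1 = 484.4 rad/s.
Step 2 — Component impedances:
  R: Z = R = 121 Ω
  C: Z = 1/(jωC) = -j/(ω·C) = 0 - j4.392e+04 Ω
Step 3 — Series combination: Z_total = R + C = 121 - j4.392e+04 Ω = 4.392e+04∠-89.8° Ω.
Step 4 — Source phasor: V = 26.1∠-122.1° V = -13.87 - j22.11 V.
Step 5 — Current: I = V / Z = 0.0005025 - j0.0003172 A = 0.0005943∠-32.3° A.
Step 6 — Complex power: S = V·I* = 4.273e-05 - j0.01551 VA.
Step 7 — Real power: P = Re(S) = 4.273e-05 W.
Step 8 — Reactive power: Q = Im(S) = -0.01551 VAR.
Step 9 — Apparent power: |S| = 0.01551 VA.
Step 10 — Power factor: PF = P/|S| = 0.002755 (leading).

(a) P = 4.273e-05 W  (b) Q = -0.01551 VAR  (c) S = 0.01551 VA  (d) PF = 0.002755 (leading)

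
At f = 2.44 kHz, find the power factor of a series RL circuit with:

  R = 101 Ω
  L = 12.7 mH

Step 1 — Angular frequency: ω = 2π·f = 2π·2440 = 1.533e+04 rad/s.
Step 2 — Component impedances:
  R: Z = R = 101 Ω
  L: Z = jωL = j·1.533e+04·0.0127 = 0 + j194.7 Ω
Step 3 — Series combination: Z_total = R + L = 101 + j194.7 Ω = 219.3∠62.6° Ω.
Step 4 — Power factor: PF = cos(φ) = Re(Z)/|Z| = 101/219.34 = 0.4605.
Step 5 — Type: Im(Z) = 194.7 ⇒ lagging (phase φ = 62.6°).

PF = 0.4605 (lagging, φ = 62.6°)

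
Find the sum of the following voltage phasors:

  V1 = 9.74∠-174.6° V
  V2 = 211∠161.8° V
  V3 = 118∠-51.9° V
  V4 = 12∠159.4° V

Step 1 — Convert each phasor to rectangular form:
  V1 = 9.74·(cos(-174.6°) + j·sin(-174.6°)) = -9.697 - j0.9166 V
  V2 = 211·(cos(161.8°) + j·sin(161.8°)) = -200.4 + j65.9 V
  V3 = 118·(cos(-51.9°) + j·sin(-51.9°)) = 72.81 - j92.86 V
  V4 = 12·(cos(159.4°) + j·sin(159.4°)) = -11.23 + j4.222 V
Step 2 — Sum components: V_total = -148.6 - j23.65 V.
Step 3 — Convert to polar: |V_total| = 150.4 V, ∠V_total = -171.0°.

V_total = 150.4∠-171.0° V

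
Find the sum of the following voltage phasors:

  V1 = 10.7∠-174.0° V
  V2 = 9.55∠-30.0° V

Step 1 — Convert each phasor to rectangular form:
  V1 = 10.7·(cos(-174.0°) + j·sin(-174.0°)) = -10.64 - j1.118 V
  V2 = 9.55·(cos(-30.0°) + j·sin(-30.0°)) = 8.271 - j4.775 V
Step 2 — Sum components: V_total = -2.371 - j5.893 V.
Step 3 — Convert to polar: |V_total| = 6.352 V, ∠V_total = -111.9°.

V_total = 6.352∠-111.9° V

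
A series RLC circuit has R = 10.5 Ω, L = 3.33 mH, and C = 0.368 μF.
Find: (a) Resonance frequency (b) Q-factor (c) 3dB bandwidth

Step 1 — Resonance: ω₀ = 1/√(LC) = 1/√(0.00333·3.68e-07) = 2.857e+04 rad/s.
Step 2 — f₀ = ω₀/(2π) = 4546 Hz.
Step 3 — Series Q: Q = ω₀L/R = 2.857e+04·0.00333/10.5 = 9.06.
Step 4 — Bandwidth: Δω = ω₀/Q = 3153 rad/s; BW = Δω/(2π) = 501.8 Hz.

(a) f₀ = 4546 Hz  (b) Q = 9.06  (c) BW = 501.8 Hz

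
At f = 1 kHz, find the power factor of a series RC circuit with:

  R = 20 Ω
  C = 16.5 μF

Step 1 — Angular frequency: ω = 2π·f = 2π·1000 = 6283 rad/s.
Step 2 — Component impedances:
  R: Z = R = 20 Ω
  C: Z = 1/(jωC) = -j/(ω·C) = 0 - j9.646 Ω
Step 3 — Series combination: Z_total = R + C = 20 - j9.646 Ω = 22.2∠-25.7° Ω.
Step 4 — Power factor: PF = cos(φ) = Re(Z)/|Z| = 20/22.205 = 0.9007.
Step 5 — Type: Im(Z) = -9.646 ⇒ leading (phase φ = -25.7°).

PF = 0.9007 (leading, φ = -25.7°)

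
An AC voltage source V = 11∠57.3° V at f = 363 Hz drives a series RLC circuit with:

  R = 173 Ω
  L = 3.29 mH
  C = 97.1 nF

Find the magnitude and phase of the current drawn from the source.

Step 1 — Angular frequency: ω = 2π·f = 2π·363 = 2281 rad/s.
Step 2 — Component impedances:
  R: Z = R = 173 Ω
  L: Z = jωL = j·2281·0.00329 = 0 + j7.504 Ω
  C: Z = 1/(jωC) = -j/(ω·C) = 0 - j4515 Ω
Step 3 — Series combination: Z_total = R + L + C = 173 - j4508 Ω = 4511∠-87.8° Ω.
Step 4 — Source phasor: V = 11∠57.3° V = 5.943 + j9.257 V.
Step 5 — Ohm's law: I = V / Z_total = (5.943 + j9.257) / (173 - j4508) = -0.002 + j0.001395 A.
Step 6 — Convert to polar: |I| = 0.002438 A, ∠I = 145.1°.

I = 0.002438∠145.1° A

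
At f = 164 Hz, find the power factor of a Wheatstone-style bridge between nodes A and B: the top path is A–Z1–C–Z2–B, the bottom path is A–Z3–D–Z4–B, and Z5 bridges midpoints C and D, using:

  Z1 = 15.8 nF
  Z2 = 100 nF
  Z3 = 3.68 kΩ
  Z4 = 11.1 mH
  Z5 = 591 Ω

Step 1 — Angular frequency: ω = 2π·f = 2π·164 = 1030 rad/s.
Step 2 — Component impedances:
  Z1: Z = 1/(jωC) = -j/(ω·C) = 0 - j6.142e+04 Ω
  Z2: Z = 1/(jωC) = -j/(ω·C) = 0 - j9705 Ω
  Z3: Z = R = 3680 Ω
  Z4: Z = jωL = j·1030·0.0111 = 0 + j11.44 Ω
  Z5: Z = R = 591 Ω
Step 3 — Bridge requires nodal analysis (the Z5 bridge couples midpoints C and D, so the two paths cannot be reduced to a simple series/parallel combination). Setting node B to ground and injecting 1 A at node A, the 3-node admittance system at A, C, D solves to V_A = Z_AB = 3665 - j207.8 Ω = 3671∠-3.2° Ω.
Step 4 — Power factor: PF = cos(φ) = Re(Z)/|Z| = 3665/3671 = 0.9984.
Step 5 — Type: Im(Z) = -207.8 ⇒ leading (phase φ = -3.2°).

PF = 0.9984 (leading, φ = -3.2°)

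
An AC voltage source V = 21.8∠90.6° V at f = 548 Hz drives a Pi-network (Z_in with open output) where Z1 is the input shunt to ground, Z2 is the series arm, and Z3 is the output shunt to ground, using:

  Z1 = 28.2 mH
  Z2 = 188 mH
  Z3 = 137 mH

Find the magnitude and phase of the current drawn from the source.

Step 1 — Angular frequency: ω = 2π·f = 2π·548 = 3443 rad/s.
Step 2 — Component impedances:
  Z1: Z = jωL = j·3443·0.0282 = 0 + j97.1 Ω
  Z2: Z = jωL = j·3443·0.188 = 0 + j647.3 Ω
  Z3: Z = jωL = j·3443·0.137 = 0 + j471.7 Ω
Step 3 — With open output, the series arm Z2 and the output shunt Z3 appear in series to ground: Z2 + Z3 = 0 + j1119 Ω.
Step 4 — Parallel with input shunt Z1: Z_in = Z1 || (Z2 + Z3) = 0 + j89.35 Ω = 89.35∠90.0° Ω.
Step 5 — Source phasor: V = 21.8∠90.6° V = -0.2283 + j21.8 V.
Step 6 — Ohm's law: I = V / Z_total = (-0.2283 + j21.8) / (0 + j89.35) = 0.244 + j0.002555 A.
Step 7 — Convert to polar: |I| = 0.244 A, ∠I = 0.6°.

I = 0.244∠0.6° A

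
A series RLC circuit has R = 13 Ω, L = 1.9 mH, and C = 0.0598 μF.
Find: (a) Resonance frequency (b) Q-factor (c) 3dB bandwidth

Step 1 — Resonance condition Im(Z)=0 gives ω₀ = 1/√(LC).
Step 2 — ω₀ = 1/√(0.0019·5.98e-08) = 9.382e+04 rad/s.
Step 3 — f₀ = ω₀/(2π) = 1.493e+04 Hz.
Step 4 — Series Q: Q = ω₀L/R = 9.382e+04·0.0019/13 = 13.71.
Step 5 — 3dB bandwidth: Δω = ω₀/Q = 6842 rad/s; BW = Δω/(2π) = 1089 Hz.

(a) f₀ = 1.493e+04 Hz  (b) Q = 13.71  (c) BW = 1089 Hz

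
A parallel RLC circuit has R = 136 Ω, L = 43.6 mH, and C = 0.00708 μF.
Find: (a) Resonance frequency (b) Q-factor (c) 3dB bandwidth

Step 1 — Resonance: ω₀ = 1/√(LC) = 1/√(0.0436·7.08e-09) = 5.692e+04 rad/s.
Step 2 — f₀ = ω₀/(2π) = 9059 Hz.
Step 3 — Parallel Q: Q = R/(ω₀L) = 136/(5.692e+04·0.0436) = 0.0548.
Step 4 — Bandwidth: Δω = ω₀/Q = 1.039e+06 rad/s; BW = Δω/(2π) = 1.653e+05 Hz.

(a) f₀ = 9059 Hz  (b) Q = 0.0548  (c) BW = 1.653e+05 Hz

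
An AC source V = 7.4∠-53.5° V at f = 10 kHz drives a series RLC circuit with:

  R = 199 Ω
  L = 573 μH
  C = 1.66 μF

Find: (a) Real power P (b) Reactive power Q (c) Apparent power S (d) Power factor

Step 1 — Angular frequency: ω = 2π·f = 2π·1e+04 = 6.283e+04 rad/s.
Step 2 — Component impedances:
  R: Z = R = 199 Ω
  L: Z = jωL = j·6.283e+04·0.000573 = 0 + j36 Ω
  C: Z = 1/(jωC) = -j/(ω·C) = 0 - j9.588 Ω
Step 3 — Series combination: Z_total = R + L + C = 199 + j26.42 Ω = 200.7∠7.6° Ω.
Step 4 — Source phasor: V = 7.4∠-53.5° V = 4.402 - j5.949 V.
Step 5 — Current: I = V / Z = 0.01784 - j0.03226 A = 0.03686∠-61.1° A.
Step 6 — Complex power: S = V·I* = 0.2704 + j0.03589 VA.
Step 7 — Real power: P = Re(S) = 0.2704 W.
Step 8 — Reactive power: Q = Im(S) = 0.03589 VAR.
Step 9 — Apparent power: |S| = 0.2728 VA.
Step 10 — Power factor: PF = P/|S| = 0.9913 (lagging).

(a) P = 0.2704 W  (b) Q = 0.03589 VAR  (c) S = 0.2728 VA  (d) PF = 0.9913 (lagging)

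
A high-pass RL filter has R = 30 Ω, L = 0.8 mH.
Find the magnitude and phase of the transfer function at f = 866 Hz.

Step 1 — Angular frequency: ω = 2π·866 = 5441 rad/s.
Step 2 — Transfer function: H(jω) = jωL/(R + jωL).
Step 3 — Numerator jωL = j·4.353; denominator R + jωL = 30 + j4.353.
Step 4 — H = 0.02062 + j0.1421.
Step 5 — Magnitude: |H| = 0.1436 (-16.9 dB); phase: φ = 81.7°.

|H| = 0.1436 (-16.9 dB), φ = 81.7°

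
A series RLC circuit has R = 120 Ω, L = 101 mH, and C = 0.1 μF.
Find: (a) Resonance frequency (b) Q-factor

Step 1 — Resonance condition Im(Z)=0 gives ω₀ = 1/√(LC).
Step 2 — ω₀ = 1/√(0.101·1e-07) = 9950 rad/s.
Step 3 — f₀ = ω₀/(2π) = 1584 Hz.
Step 4 — Series Q: Q = ω₀L/R = 9950·0.101/120 = 8.375.

(a) f₀ = 1584 Hz  (b) Q = 8.375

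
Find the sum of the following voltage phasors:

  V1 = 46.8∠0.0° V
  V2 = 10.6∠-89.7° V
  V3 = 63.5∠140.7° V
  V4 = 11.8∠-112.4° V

Step 1 — Convert each phasor to rectangular form:
  V1 = 46.8·(cos(0.0°) + j·sin(0.0°)) = 46.8 V
  V2 = 10.6·(cos(-89.7°) + j·sin(-89.7°)) = 0.0555 - j10.6 V
  V3 = 63.5·(cos(140.7°) + j·sin(140.7°)) = -49.14 + j40.22 V
  V4 = 11.8·(cos(-112.4°) + j·sin(-112.4°)) = -4.497 - j10.91 V
Step 2 — Sum components: V_total = -6.78 + j18.71 V.
Step 3 — Convert to polar: |V_total| = 19.9 V, ∠V_total = 109.9°.

V_total = 19.9∠109.9° V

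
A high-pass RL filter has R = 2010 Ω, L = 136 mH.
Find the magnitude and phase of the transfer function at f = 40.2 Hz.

Step 1 — Angular frequency: ω = 2π·40.2 = 252.6 rad/s.
Step 2 — Transfer function: H(jω) = jωL/(R + jωL).
Step 3 — Numerator jωL = j·34.35; denominator R + jωL = 2010 + j34.35.
Step 4 — H = 0.000292 + j0.01709.
Step 5 — Magnitude: |H| = 0.01709 (-35.3 dB); phase: φ = 89.0°.

|H| = 0.01709 (-35.3 dB), φ = 89.0°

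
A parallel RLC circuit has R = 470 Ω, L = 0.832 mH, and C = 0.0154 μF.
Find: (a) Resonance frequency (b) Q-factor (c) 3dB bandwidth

Step 1 — Resonance: ω₀ = 1/√(LC) = 1/√(0.000832·1.54e-08) = 2.794e+05 rad/s.
Step 2 — f₀ = ω₀/(2π) = 4.446e+04 Hz.
Step 3 — Parallel Q: Q = R/(ω₀L) = 470/(2.794e+05·0.000832) = 2.022.
Step 4 — Bandwidth: Δω = ω₀/Q = 1.382e+05 rad/s; BW = Δω/(2π) = 2.199e+04 Hz.

(a) f₀ = 4.446e+04 Hz  (b) Q = 2.022  (c) BW = 2.199e+04 Hz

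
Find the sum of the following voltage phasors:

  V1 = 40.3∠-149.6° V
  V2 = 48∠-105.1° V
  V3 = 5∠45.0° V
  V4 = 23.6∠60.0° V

Step 1 — Convert each phasor to rectangular form:
  V1 = 40.3·(cos(-149.6°) + j·sin(-149.6°)) = -34.76 - j20.39 V
  V2 = 48·(cos(-105.1°) + j·sin(-105.1°)) = -12.5 - j46.34 V
  V3 = 5·(cos(45.0°) + j·sin(45.0°)) = 3.536 + j3.536 V
  V4 = 23.6·(cos(60.0°) + j·sin(60.0°)) = 11.8 + j20.44 V
Step 2 — Sum components: V_total = -31.93 - j42.76 V.
Step 3 — Convert to polar: |V_total| = 53.37 V, ∠V_total = -126.7°.

V_total = 53.37∠-126.7° V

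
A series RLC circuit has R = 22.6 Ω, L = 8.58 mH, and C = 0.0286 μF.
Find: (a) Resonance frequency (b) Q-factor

Step 1 — Resonance condition Im(Z)=0 gives ω₀ = 1/√(LC).
Step 2 — ω₀ = 1/√(0.00858·2.86e-08) = 6.384e+04 rad/s.
Step 3 — f₀ = ω₀/(2π) = 1.016e+04 Hz.
Step 4 — Series Q: Q = ω₀L/R = 6.384e+04·0.00858/22.6 = 24.24.

(a) f₀ = 1.016e+04 Hz  (b) Q = 24.24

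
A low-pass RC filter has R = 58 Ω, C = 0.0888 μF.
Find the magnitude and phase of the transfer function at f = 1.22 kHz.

Step 1 — Angular frequency: ω = 2π·1220 = 7665 rad/s.
Step 2 — Transfer function: H(jω) = 1/(1 + jωRC).
Step 3 — Denominator: 1 + jωRC = 1 + j·7665·58·8.88e-08 = 1 + j0.03948.
Step 4 — H = 0.9984 - j0.03942.
Step 5 — Magnitude: |H| = 0.9992 (-0.0 dB); phase: φ = -2.3°.

|H| = 0.9992 (-0.0 dB), φ = -2.3°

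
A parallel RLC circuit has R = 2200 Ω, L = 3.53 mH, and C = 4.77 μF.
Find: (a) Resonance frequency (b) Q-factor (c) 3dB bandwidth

Step 1 — Resonance: ω₀ = 1/√(LC) = 1/√(0.00353·4.77e-06) = 7706 rad/s.
Step 2 — f₀ = ω₀/(2π) = 1227 Hz.
Step 3 — Parallel Q: Q = R/(ω₀L) = 2200/(7706·0.00353) = 80.87.
Step 4 — Bandwidth: Δω = ω₀/Q = 95.29 rad/s; BW = Δω/(2π) = 15.17 Hz.

(a) f₀ = 1227 Hz  (b) Q = 80.87  (c) BW = 15.17 Hz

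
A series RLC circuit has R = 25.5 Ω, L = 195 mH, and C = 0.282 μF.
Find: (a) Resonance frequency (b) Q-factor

Step 1 — Resonance condition Im(Z)=0 gives ω₀ = 1/√(LC).
Step 2 — ω₀ = 1/√(0.195·2.82e-07) = 4264 rad/s.
Step 3 — f₀ = ω₀/(2π) = 678.7 Hz.
Step 4 — Series Q: Q = ω₀L/R = 4264·0.195/25.5 = 32.61.

(a) f₀ = 678.7 Hz  (b) Q = 32.61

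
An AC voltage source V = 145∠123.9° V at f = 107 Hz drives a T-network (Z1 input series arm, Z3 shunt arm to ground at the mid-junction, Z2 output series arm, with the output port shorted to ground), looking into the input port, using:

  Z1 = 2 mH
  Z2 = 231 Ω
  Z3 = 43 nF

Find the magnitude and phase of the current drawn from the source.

Step 1 — Angular frequency: ω = 2π·f = 2π·107 = 672.3 rad/s.
Step 2 — Component impedances:
  Z1: Z = jωL = j·672.3·0.002 = 0 + j1.345 Ω
  Z2: Z = R = 231 Ω
  Z3: Z = 1/(jωC) = -j/(ω·C) = 0 - j3.459e+04 Ω
Step 3 — With the output port shorted to ground, the output series arm Z2 runs from the junction to ground; the shunt arm Z3 also runs from the junction to ground. They appear in parallel: Z3 || Z2 = 231 - j1.543 Ω.
Step 4 — Series with input arm Z1: Z_in = Z1 + (Z3 || Z2) = 231 - j0.1979 Ω = 231∠-0.0° Ω.
Step 5 — Source phasor: V = 145∠123.9° V = -80.87 + j120.4 V.
Step 6 — Ohm's law: I = V / Z_total = (-80.87 + j120.4) / (231 - j0.1979) = -0.3506 + j0.5207 A.
Step 7 — Convert to polar: |I| = 0.6277 A, ∠I = 123.9°.

I = 0.6277∠123.9° A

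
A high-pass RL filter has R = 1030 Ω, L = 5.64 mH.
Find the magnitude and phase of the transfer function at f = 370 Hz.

Step 1 — Angular frequency: ω = 2π·370 = 2325 rad/s.
Step 2 — Transfer function: H(jω) = jωL/(R + jωL).
Step 3 — Numerator jωL = j·13.11; denominator R + jωL = 1030 + j13.11.
Step 4 — H = 0.000162 + j0.01273.
Step 5 — Magnitude: |H| = 0.01273 (-37.9 dB); phase: φ = 89.3°.

|H| = 0.01273 (-37.9 dB), φ = 89.3°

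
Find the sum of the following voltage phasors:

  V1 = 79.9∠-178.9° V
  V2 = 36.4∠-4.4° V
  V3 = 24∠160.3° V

Step 1 — Convert each phasor to rectangular form:
  V1 = 79.9·(cos(-178.9°) + j·sin(-178.9°)) = -79.89 - j1.534 V
  V2 = 36.4·(cos(-4.4°) + j·sin(-4.4°)) = 36.29 - j2.793 V
  V3 = 24·(cos(160.3°) + j·sin(160.3°)) = -22.6 + j8.09 V
Step 2 — Sum components: V_total = -66.19 + j3.764 V.
Step 3 — Convert to polar: |V_total| = 66.29 V, ∠V_total = 176.7°.

V_total = 66.29∠176.7° V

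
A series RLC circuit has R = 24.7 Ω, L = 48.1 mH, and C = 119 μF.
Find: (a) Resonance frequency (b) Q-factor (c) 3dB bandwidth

Step 1 — Resonance: ω₀ = 1/√(LC) = 1/√(0.0481·0.000119) = 418 rad/s.
Step 2 — f₀ = ω₀/(2π) = 66.52 Hz.
Step 3 — Series Q: Q = ω₀L/R = 418·0.0481/24.7 = 0.814.
Step 4 — Bandwidth: Δω = ω₀/Q = 513.5 rad/s; BW = Δω/(2π) = 81.73 Hz.

(a) f₀ = 66.52 Hz  (b) Q = 0.814  (c) BW = 81.73 Hz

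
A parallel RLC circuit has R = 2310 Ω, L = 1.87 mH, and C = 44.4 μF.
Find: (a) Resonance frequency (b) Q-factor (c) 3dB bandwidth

Step 1 — Resonance: ω₀ = 1/√(LC) = 1/√(0.00187·4.44e-05) = 3470 rad/s.
Step 2 — f₀ = ω₀/(2π) = 552.3 Hz.
Step 3 — Parallel Q: Q = R/(ω₀L) = 2310/(3470·0.00187) = 355.9.
Step 4 — Bandwidth: Δω = ω₀/Q = 9.75 rad/s; BW = Δω/(2π) = 1.552 Hz.

(a) f₀ = 552.3 Hz  (b) Q = 355.9  (c) BW = 1.552 Hz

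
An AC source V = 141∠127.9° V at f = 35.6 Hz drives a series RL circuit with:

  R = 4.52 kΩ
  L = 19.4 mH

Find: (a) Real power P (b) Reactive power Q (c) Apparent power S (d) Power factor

Step 1 — Angular frequency: ω = 2π·f = 2π·35.6 = 223.7 rad/s.
Step 2 — Component impedances:
  R: Z = R = 4520 Ω
  L: Z = jωL = j·223.7·0.0194 = 0 + j4.339 Ω
Step 3 — Series combination: Z_total = R + L = 4520 + j4.339 Ω = 4520∠0.1° Ω.
Step 4 — Source phasor: V = 141∠127.9° V = -86.61 + j111.3 V.
Step 5 — Current: I = V / Z = -0.01914 + j0.02463 A = 0.03119∠127.8° A.
Step 6 — Complex power: S = V·I* = 4.398 + j0.004223 VA.
Step 7 — Real power: P = Re(S) = 4.398 W.
Step 8 — Reactive power: Q = Im(S) = 0.004223 VAR.
Step 9 — Apparent power: |S| = 4.398 VA.
Step 10 — Power factor: PF = P/|S| = 1 (lagging).

(a) P = 4.398 W  (b) Q = 0.004223 VAR  (c) S = 4.398 VA  (d) PF = 1 (lagging)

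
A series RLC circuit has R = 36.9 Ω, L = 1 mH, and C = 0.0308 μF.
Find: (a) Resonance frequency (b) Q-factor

Step 1 — Resonance condition Im(Z)=0 gives ω₀ = 1/√(LC).
Step 2 — ω₀ = 1/√(0.001·3.08e-08) = 1.802e+05 rad/s.
Step 3 — f₀ = ω₀/(2π) = 2.868e+04 Hz.
Step 4 — Series Q: Q = ω₀L/R = 1.802e+05·0.001/36.9 = 4.883.

(a) f₀ = 2.868e+04 Hz  (b) Q = 4.883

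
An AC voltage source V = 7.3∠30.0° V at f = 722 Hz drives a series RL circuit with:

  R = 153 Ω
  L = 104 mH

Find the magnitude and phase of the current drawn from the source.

Step 1 — Angular frequency: ω = 2π·f = 2π·722 = 4536 rad/s.
Step 2 — Component impedances:
  R: Z = R = 153 Ω
  L: Z = jωL = j·4536·0.104 = 0 + j471.8 Ω
Step 3 — Series combination: Z_total = R + L = 153 + j471.8 Ω = 496∠72.0° Ω.
Step 4 — Source phasor: V = 7.3∠30.0° V = 6.322 + j3.65 V.
Step 5 — Ohm's law: I = V / Z_total = (6.322 + j3.65) / (153 + j471.8) = 0.01093 - j0.009855 A.
Step 6 — Convert to polar: |I| = 0.01472 A, ∠I = -42.0°.

I = 0.01472∠-42.0° A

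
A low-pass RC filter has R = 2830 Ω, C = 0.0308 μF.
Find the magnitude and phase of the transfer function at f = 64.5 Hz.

Step 1 — Angular frequency: ω = 2π·64.5 = 405.3 rad/s.
Step 2 — Transfer function: H(jω) = 1/(1 + jωRC).
Step 3 — Denominator: 1 + jωRC = 1 + j·405.3·2830·3.08e-08 = 1 + j0.03532.
Step 4 — H = 0.9988 - j0.03528.
Step 5 — Magnitude: |H| = 0.9994 (-0.0 dB); phase: φ = -2.0°.

|H| = 0.9994 (-0.0 dB), φ = -2.0°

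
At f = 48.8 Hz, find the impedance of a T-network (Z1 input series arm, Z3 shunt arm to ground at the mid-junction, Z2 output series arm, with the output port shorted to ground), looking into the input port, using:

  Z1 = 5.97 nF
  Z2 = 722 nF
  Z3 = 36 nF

Step 1 — Angular frequency: ω = 2π·f = 2π·48.8 = 306.6 rad/s.
Step 2 — Component impedances:
  Z1: Z = 1/(jωC) = -j/(ω·C) = 0 - j5.463e+05 Ω
  Z2: Z = 1/(jωC) = -j/(ω·C) = 0 - j4517 Ω
  Z3: Z = 1/(jωC) = -j/(ω·C) = 0 - j9.059e+04 Ω
Step 3 — With the output port shorted to ground, the output series arm Z2 runs from the junction to ground; the shunt arm Z3 also runs from the junction to ground. They appear in parallel: Z3 || Z2 = 0 - j4303 Ω.
Step 4 — Series with input arm Z1: Z_in = Z1 + (Z3 || Z2) = 0 - j5.506e+05 Ω = 5.506e+05∠-90.0° Ω.

Z = 0 - j5.506e+05 Ω = 5.506e+05∠-90.0° Ω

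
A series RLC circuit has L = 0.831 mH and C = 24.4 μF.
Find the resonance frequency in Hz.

Step 1 — Resonance condition Im(Z)=0 gives ω₀ = 1/√(LC).
Step 2 — ω₀ = 1/√(0.000831·2.44e-05) = 7023 rad/s.
Step 3 — f₀ = ω₀/(2π) = 1118 Hz.

f₀ = 1118 Hz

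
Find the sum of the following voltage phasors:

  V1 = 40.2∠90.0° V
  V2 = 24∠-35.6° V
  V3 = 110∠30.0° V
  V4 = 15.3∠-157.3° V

Step 1 — Convert each phasor to rectangular form:
  V1 = 40.2·(cos(90.0°) + j·sin(90.0°)) = 0 + j40.2 V
  V2 = 24·(cos(-35.6°) + j·sin(-35.6°)) = 19.51 - j13.97 V
  V3 = 110·(cos(30.0°) + j·sin(30.0°)) = 95.26 + j55 V
  V4 = 15.3·(cos(-157.3°) + j·sin(-157.3°)) = -14.11 - j5.904 V
Step 2 — Sum components: V_total = 100.7 + j75.32 V.
Step 3 — Convert to polar: |V_total| = 125.7 V, ∠V_total = 36.8°.

V_total = 125.7∠36.8° V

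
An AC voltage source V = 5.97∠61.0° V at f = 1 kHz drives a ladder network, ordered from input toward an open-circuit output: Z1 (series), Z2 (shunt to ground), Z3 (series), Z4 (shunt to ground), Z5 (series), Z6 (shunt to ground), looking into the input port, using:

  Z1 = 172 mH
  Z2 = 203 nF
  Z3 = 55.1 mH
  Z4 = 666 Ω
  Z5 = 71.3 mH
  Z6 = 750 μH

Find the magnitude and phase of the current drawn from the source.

Step 1 — Angular frequency: ω = 2π·f = 2π·1000 = 6283 rad/s.
Step 2 — Component impedances:
  Z1: Z = jωL = j·6283·0.172 = 0 + j1081 Ω
  Z2: Z = 1/(jωC) = -j/(ω·C) = 0 - j784 Ω
  Z3: Z = jωL = j·6283·0.0551 = 0 + j346.2 Ω
  Z4: Z = R = 666 Ω
  Z5: Z = jωL = j·6283·0.0713 = 0 + j448 Ω
  Z6: Z = jωL = j·6283·0.00075 = 0 + j4.712 Ω
Step 3 — Ladder network (open output): work backward from the far end, alternating series and parallel combinations. Z_in = 2130 + j1594 Ω = 2661∠36.8° Ω.
Step 4 — Source phasor: V = 5.97∠61.0° V = 2.894 + j5.221 V.
Step 5 — Ohm's law: I = V / Z_total = (2.894 + j5.221) / (2130 + j1594) = 0.002047 + j0.0009196 A.
Step 6 — Convert to polar: |I| = 0.002244 A, ∠I = 24.2°.

I = 0.002244∠24.2° A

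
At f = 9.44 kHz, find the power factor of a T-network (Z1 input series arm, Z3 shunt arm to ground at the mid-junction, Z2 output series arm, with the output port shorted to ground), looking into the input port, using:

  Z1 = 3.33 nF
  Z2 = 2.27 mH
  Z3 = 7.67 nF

Step 1 — Angular frequency: ω = 2π·f = 2π·9440 = 5.931e+04 rad/s.
Step 2 — Component impedances:
  Z1: Z = 1/(jωC) = -j/(ω·C) = 0 - j5063 Ω
  Z2: Z = jωL = j·5.931e+04·0.00227 = 0 + j134.6 Ω
  Z3: Z = 1/(jωC) = -j/(ω·C) = 0 - j2198 Ω
Step 3 — With the output port shorted to ground, the output series arm Z2 runs from the junction to ground; the shunt arm Z3 also runs from the junction to ground. They appear in parallel: Z3 || Z2 = 0 + j143.4 Ω.
Step 4 — Series with input arm Z1: Z_in = Z1 + (Z3 || Z2) = 0 - j4920 Ω = 4920∠-90.0° Ω.
Step 5 — Power factor: PF = cos(φ) = Re(Z)/|Z| = 0/4920 = 0.
Step 6 — Type: Im(Z) = -4920 ⇒ leading (phase φ = -90.0°).

PF = 0 (leading, φ = -90.0°)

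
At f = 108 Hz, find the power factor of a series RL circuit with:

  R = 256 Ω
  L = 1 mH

Step 1 — Angular frequency: ω = 2π·f = 2π·108 = 678.6 rad/s.
Step 2 — Component impedances:
  R: Z = R = 256 Ω
  L: Z = jωL = j·678.6·0.001 = 0 + j0.6786 Ω
Step 3 — Series combination: Z_total = R + L = 256 + j0.6786 Ω = 256∠0.2° Ω.
Step 4 — Power factor: PF = cos(φ) = Re(Z)/|Z| = 256/256 = 1.
Step 5 — Type: Im(Z) = 0.6786 ⇒ lagging (phase φ = 0.2°).

PF = 1 (lagging, φ = 0.2°)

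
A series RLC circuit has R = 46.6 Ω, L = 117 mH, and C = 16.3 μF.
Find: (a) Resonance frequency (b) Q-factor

Step 1 — Resonance condition Im(Z)=0 gives ω₀ = 1/√(LC).
Step 2 — ω₀ = 1/√(0.117·1.63e-05) = 724.1 rad/s.
Step 3 — f₀ = ω₀/(2π) = 115.2 Hz.
Step 4 — Series Q: Q = ω₀L/R = 724.1·0.117/46.6 = 1.818.

(a) f₀ = 115.2 Hz  (b) Q = 1.818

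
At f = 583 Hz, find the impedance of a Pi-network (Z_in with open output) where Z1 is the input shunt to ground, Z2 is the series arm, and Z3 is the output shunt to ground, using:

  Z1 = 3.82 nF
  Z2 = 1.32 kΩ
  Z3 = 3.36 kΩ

Step 1 — Angular frequency: ω = 2π·f = 2π·583 = 3663 rad/s.
Step 2 — Component impedances:
  Z1: Z = 1/(jωC) = -j/(ω·C) = 0 - j7.146e+04 Ω
  Z2: Z = R = 1320 Ω
  Z3: Z = R = 3360 Ω
Step 3 — With open output, the series arm Z2 and the output shunt Z3 appear in series to ground: Z2 + Z3 = 4680 Ω.
Step 4 — Parallel with input shunt Z1: Z_in = Z1 || (Z2 + Z3) = 4660 - j305.2 Ω = 4670∠-3.7° Ω.

Z = 4660 - j305.2 Ω = 4670∠-3.7° Ω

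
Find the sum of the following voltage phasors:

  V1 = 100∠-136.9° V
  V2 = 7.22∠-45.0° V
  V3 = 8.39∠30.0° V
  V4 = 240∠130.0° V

Step 1 — Convert each phasor to rectangular form:
  V1 = 100·(cos(-136.9°) + j·sin(-136.9°)) = -73.02 - j68.33 V
  V2 = 7.22·(cos(-45.0°) + j·sin(-45.0°)) = 5.105 - j5.105 V
  V3 = 8.39·(cos(30.0°) + j·sin(30.0°)) = 7.266 + j4.195 V
  V4 = 240·(cos(130.0°) + j·sin(130.0°)) = -154.3 + j183.9 V
Step 2 — Sum components: V_total = -214.9 + j114.6 V.
Step 3 — Convert to polar: |V_total| = 243.6 V, ∠V_total = 151.9°.

V_total = 243.6∠151.9° V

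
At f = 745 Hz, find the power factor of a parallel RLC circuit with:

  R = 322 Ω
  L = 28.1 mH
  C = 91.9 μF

Step 1 — Angular frequency: ω = 2π·f = 2π·745 = 4681 rad/s.
Step 2 — Component impedances:
  R: Z = R = 322 Ω
  L: Z = jωL = j·4681·0.0281 = 0 + j131.5 Ω
  C: Z = 1/(jωC) = -j/(ω·C) = 0 - j2.325 Ω
Step 3 — Parallel combination: 1/Z_total = 1/R + 1/L + 1/C; Z_total = 0.01739 - j2.366 Ω = 2.366∠-89.6° Ω.
Step 4 — Power factor: PF = cos(φ) = Re(Z)/|Z| = 0.01739/2.3664 = 0.007349.
Step 5 — Type: Im(Z) = -2.366 ⇒ leading (phase φ = -89.6°).

PF = 0.007349 (leading, φ = -89.6°)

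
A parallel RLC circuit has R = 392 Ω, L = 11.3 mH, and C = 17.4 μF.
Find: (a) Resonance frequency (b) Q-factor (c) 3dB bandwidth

Step 1 — Resonance: ω₀ = 1/√(LC) = 1/√(0.0113·1.74e-05) = 2255 rad/s.
Step 2 — f₀ = ω₀/(2π) = 358.9 Hz.
Step 3 — Parallel Q: Q = R/(ω₀L) = 392/(2255·0.0113) = 15.38.
Step 4 — Bandwidth: Δω = ω₀/Q = 146.6 rad/s; BW = Δω/(2π) = 23.33 Hz.

(a) f₀ = 358.9 Hz  (b) Q = 15.38  (c) BW = 23.33 Hz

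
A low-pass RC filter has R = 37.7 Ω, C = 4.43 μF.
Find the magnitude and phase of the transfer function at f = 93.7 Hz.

Step 1 — Angular frequency: ω = 2π·93.7 = 588.7 rad/s.
Step 2 — Transfer function: H(jω) = 1/(1 + jωRC).
Step 3 — Denominator: 1 + jωRC = 1 + j·588.7·37.7·4.43e-06 = 1 + j0.09833.
Step 4 — H = 0.9904 - j0.09738.
Step 5 — Magnitude: |H| = 0.9952 (-0.0 dB); phase: φ = -5.6°.

|H| = 0.9952 (-0.0 dB), φ = -5.6°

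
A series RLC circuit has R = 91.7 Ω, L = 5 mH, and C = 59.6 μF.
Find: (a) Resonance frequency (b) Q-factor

Step 1 — Resonance condition Im(Z)=0 gives ω₀ = 1/√(LC).
Step 2 — ω₀ = 1/√(0.005·5.96e-05) = 1832 rad/s.
Step 3 — f₀ = ω₀/(2π) = 291.5 Hz.
Step 4 — Series Q: Q = ω₀L/R = 1832·0.005/91.7 = 0.09988.

(a) f₀ = 291.5 Hz  (b) Q = 0.09988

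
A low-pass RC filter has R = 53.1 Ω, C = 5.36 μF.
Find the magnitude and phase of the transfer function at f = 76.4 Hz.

Step 1 — Angular frequency: ω = 2π·76.4 = 480 rad/s.
Step 2 — Transfer function: H(jω) = 1/(1 + jωRC).
Step 3 — Denominator: 1 + jωRC = 1 + j·480·53.1·5.36e-06 = 1 + j0.1366.
Step 4 — H = 0.9817 - j0.1341.
Step 5 — Magnitude: |H| = 0.9908 (-0.1 dB); phase: φ = -7.8°.

|H| = 0.9908 (-0.1 dB), φ = -7.8°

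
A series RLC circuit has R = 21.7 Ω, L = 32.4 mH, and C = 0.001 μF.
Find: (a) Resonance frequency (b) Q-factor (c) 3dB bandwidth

Step 1 — Resonance condition Im(Z)=0 gives ω₀ = 1/√(LC).
Step 2 — ω₀ = 1/√(0.0324·1e-09) = 1.757e+05 rad/s.
Step 3 — f₀ = ω₀/(2π) = 2.796e+04 Hz.
Step 4 — Series Q: Q = ω₀L/R = 1.757e+05·0.0324/21.7 = 262.3.
Step 5 — 3dB bandwidth: Δω = ω₀/Q = 669.8 rad/s; BW = Δω/(2π) = 106.6 Hz.

(a) f₀ = 2.796e+04 Hz  (b) Q = 262.3  (c) BW = 106.6 Hz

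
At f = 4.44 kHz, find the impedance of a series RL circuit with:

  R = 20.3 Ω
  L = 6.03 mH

Step 1 — Angular frequency: ω = 2π·f = 2π·4440 = 2.79e+04 rad/s.
Step 2 — Component impedances:
  R: Z = R = 20.3 Ω
  L: Z = jωL = j·2.79e+04·0.00603 = 0 + j168.2 Ω
Step 3 — Series combination: Z_total = R + L = 20.3 + j168.2 Ω = 169.4∠83.1° Ω.

Z = 20.3 + j168.2 Ω = 169.4∠83.1° Ω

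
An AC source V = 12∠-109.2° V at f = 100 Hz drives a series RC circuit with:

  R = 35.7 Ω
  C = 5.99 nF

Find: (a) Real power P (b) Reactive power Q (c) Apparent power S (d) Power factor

Step 1 — Angular frequency: ω = 2π·f = 2π·100 = 628.3 rad/s.
Step 2 — Component impedances:
  R: Z = R = 35.7 Ω
  C: Z = 1/(jωC) = -j/(ω·C) = 0 - j2.657e+05 Ω
Step 3 — Series combination: Z_total = R + C = 35.7 - j2.657e+05 Ω = 2.657e+05∠-90.0° Ω.
Step 4 — Source phasor: V = 12∠-109.2° V = -3.946 - j11.33 V.
Step 5 — Current: I = V / Z = 4.265e-05 - j1.486e-05 A = 4.516e-05∠-19.2° A.
Step 6 — Complex power: S = V·I* = 7.282e-08 - j0.000542 VA.
Step 7 — Real power: P = Re(S) = 7.282e-08 W.
Step 8 — Reactive power: Q = Im(S) = -0.000542 VAR.
Step 9 — Apparent power: |S| = 0.000542 VA.
Step 10 — Power factor: PF = P/|S| = 0.0001344 (leading).

(a) P = 7.282e-08 W  (b) Q = -0.000542 VAR  (c) S = 0.000542 VA  (d) PF = 0.0001344 (leading)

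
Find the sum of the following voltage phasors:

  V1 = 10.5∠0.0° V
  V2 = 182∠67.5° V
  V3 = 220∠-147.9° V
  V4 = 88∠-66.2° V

Step 1 — Convert each phasor to rectangular form:
  V1 = 10.5·(cos(0.0°) + j·sin(0.0°)) = 10.5 V
  V2 = 182·(cos(67.5°) + j·sin(67.5°)) = 69.65 + j168.1 V
  V3 = 220·(cos(-147.9°) + j·sin(-147.9°)) = -186.4 - j116.9 V
  V4 = 88·(cos(-66.2°) + j·sin(-66.2°)) = 35.51 - j80.52 V
Step 2 — Sum components: V_total = -70.71 - j29.28 V.
Step 3 — Convert to polar: |V_total| = 76.53 V, ∠V_total = -157.5°.

V_total = 76.53∠-157.5° V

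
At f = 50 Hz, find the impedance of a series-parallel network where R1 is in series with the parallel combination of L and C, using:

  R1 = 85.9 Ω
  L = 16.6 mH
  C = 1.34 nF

Step 1 — Angular frequency: ω = 2π·f = 2π·50 = 314.2 rad/s.
Step 2 — Component impedances:
  R1: Z = R = 85.9 Ω
  L: Z = jωL = j·314.2·0.0166 = 0 + j5.215 Ω
  C: Z = 1/(jωC) = -j/(ω·C) = 0 - j2.375e+06 Ω
Step 3 — Parallel branch: L || C = 1/(1/L + 1/C) = 0 + j5.215 Ω.
Step 4 — Series with R1: Z_total = R1 + (L || C) = 85.9 + j5.215 Ω = 86.06∠3.5° Ω.

Z = 85.9 + j5.215 Ω = 86.06∠3.5° Ω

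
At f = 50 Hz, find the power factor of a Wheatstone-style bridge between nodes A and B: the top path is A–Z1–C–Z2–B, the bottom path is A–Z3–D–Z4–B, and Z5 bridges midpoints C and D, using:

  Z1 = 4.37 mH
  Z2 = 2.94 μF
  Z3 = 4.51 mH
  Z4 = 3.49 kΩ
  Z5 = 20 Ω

Step 1 — Angular frequency: ω = 2π·f = 2π·50 = 314.2 rad/s.
Step 2 — Component impedances:
  Z1: Z = jωL = j·314.2·0.00437 = 0 + j1.373 Ω
  Z2: Z = 1/(jωC) = -j/(ω·C) = 0 - j1083 Ω
  Z3: Z = jωL = j·314.2·0.00451 = 0 + j1.417 Ω
  Z4: Z = R = 3490 Ω
  Z5: Z = R = 20 Ω
Step 3 — Bridge requires nodal analysis (the Z5 bridge couples midpoints C and D, so the two paths cannot be reduced to a simple series/parallel combination). Setting node B to ground and injecting 1 A at node A, the 3-node admittance system at A, C, D solves to V_A = Z_AB = 305.8 - j986.6 Ω = 1033∠-72.8° Ω.
Step 4 — Power factor: PF = cos(φ) = Re(Z)/|Z| = 305.8/1033 = 0.296.
Step 5 — Type: Im(Z) = -986.6 ⇒ leading (phase φ = -72.8°).

PF = 0.296 (leading, φ = -72.8°)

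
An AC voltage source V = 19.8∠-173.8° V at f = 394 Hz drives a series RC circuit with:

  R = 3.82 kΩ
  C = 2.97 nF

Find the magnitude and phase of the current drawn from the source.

Step 1 — Angular frequency: ω = 2π·f = 2π·394 = 2476 rad/s.
Step 2 — Component impedances:
  R: Z = R = 3820 Ω
  C: Z = 1/(jωC) = -j/(ω·C) = 0 - j1.36e+05 Ω
Step 3 — Series combination: Z_total = R + C = 3820 - j1.36e+05 Ω = 1.361e+05∠-88.4° Ω.
Step 4 — Source phasor: V = 19.8∠-173.8° V = -19.68 - j2.138 V.
Step 5 — Ohm's law: I = V / Z_total = (-19.68 - j2.138) / (3820 - j1.36e+05) = 1.165e-05 - j0.0001451 A.
Step 6 — Convert to polar: |I| = 0.0001455 A, ∠I = -85.4°.

I = 0.0001455∠-85.4° A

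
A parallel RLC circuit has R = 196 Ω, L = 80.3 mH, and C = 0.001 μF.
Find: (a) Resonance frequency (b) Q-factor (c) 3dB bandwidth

Step 1 — Resonance: ω₀ = 1/√(LC) = 1/√(0.0803·1e-09) = 1.116e+05 rad/s.
Step 2 — f₀ = ω₀/(2π) = 1.776e+04 Hz.
Step 3 — Parallel Q: Q = R/(ω₀L) = 196/(1.116e+05·0.0803) = 0.02187.
Step 4 — Bandwidth: Δω = ω₀/Q = 5.102e+06 rad/s; BW = Δω/(2π) = 8.12e+05 Hz.

(a) f₀ = 1.776e+04 Hz  (b) Q = 0.02187  (c) BW = 8.12e+05 Hz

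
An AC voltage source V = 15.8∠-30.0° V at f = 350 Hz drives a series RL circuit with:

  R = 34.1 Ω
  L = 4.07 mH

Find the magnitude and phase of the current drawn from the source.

Step 1 — Angular frequency: ω = 2π·f = 2π·350 = 2199 rad/s.
Step 2 — Component impedances:
  R: Z = R = 34.1 Ω
  L: Z = jωL = j·2199·0.00407 = 0 + j8.95 Ω
Step 3 — Series combination: Z_total = R + L = 34.1 + j8.95 Ω = 35.26∠14.7° Ω.
Step 4 — Source phasor: V = 15.8∠-30.0° V = 13.68 - j7.9 V.
Step 5 — Ohm's law: I = V / Z_total = (13.68 - j7.9) / (34.1 + j8.95) = 0.3185 - j0.3153 A.
Step 6 — Convert to polar: |I| = 0.4482 A, ∠I = -44.7°.

I = 0.4482∠-44.7° A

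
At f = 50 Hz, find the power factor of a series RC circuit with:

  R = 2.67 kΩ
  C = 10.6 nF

Step 1 — Angular frequency: ω = 2π·f = 2π·50 = 314.2 rad/s.
Step 2 — Component impedances:
  R: Z = R = 2670 Ω
  C: Z = 1/(jωC) = -j/(ω·C) = 0 - j3.003e+05 Ω
Step 3 — Series combination: Z_total = R + C = 2670 - j3.003e+05 Ω = 3.003e+05∠-89.5° Ω.
Step 4 — Power factor: PF = cos(φ) = Re(Z)/|Z| = 2670/3.003e+05 = 0.008891.
Step 5 — Type: Im(Z) = -3.003e+05 ⇒ leading (phase φ = -89.5°).

PF = 0.008891 (leading, φ = -89.5°)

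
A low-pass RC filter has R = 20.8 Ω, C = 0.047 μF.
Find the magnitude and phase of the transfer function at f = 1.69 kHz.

Step 1 — Angular frequency: ω = 2π·1690 = 1.062e+04 rad/s.
Step 2 — Transfer function: H(jω) = 1/(1 + jωRC).
Step 3 — Denominator: 1 + jωRC = 1 + j·1.062e+04·20.8·4.7e-08 = 1 + j0.01038.
Step 4 — H = 0.9999 - j0.01038.
Step 5 — Magnitude: |H| = 0.9999 (-0.0 dB); phase: φ = -0.6°.

|H| = 0.9999 (-0.0 dB), φ = -0.6°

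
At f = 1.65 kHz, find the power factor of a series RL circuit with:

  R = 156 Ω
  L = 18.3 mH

Step 1 — Angular frequency: ω = 2π·f = 2π·1650 = 1.037e+04 rad/s.
Step 2 — Component impedances:
  R: Z = R = 156 Ω
  L: Z = jωL = j·1.037e+04·0.0183 = 0 + j189.7 Ω
Step 3 — Series combination: Z_total = R + L = 156 + j189.7 Ω = 245.6∠50.6° Ω.
Step 4 — Power factor: PF = cos(φ) = Re(Z)/|Z| = 156/245.62 = 0.6351.
Step 5 — Type: Im(Z) = 189.7 ⇒ lagging (phase φ = 50.6°).

PF = 0.6351 (lagging, φ = 50.6°)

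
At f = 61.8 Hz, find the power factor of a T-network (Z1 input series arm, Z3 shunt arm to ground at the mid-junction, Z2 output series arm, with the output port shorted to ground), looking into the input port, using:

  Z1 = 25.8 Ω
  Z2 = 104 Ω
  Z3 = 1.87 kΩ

Step 1 — Angular frequency: ω = 2π·f = 2π·61.8 = 388.3 rad/s.
Step 2 — Component impedances:
  Z1: Z = R = 25.8 Ω
  Z2: Z = R = 104 Ω
  Z3: Z = R = 1870 Ω
Step 3 — With the output port shorted to ground, the output series arm Z2 runs from the junction to ground; the shunt arm Z3 also runs from the junction to ground. They appear in parallel: Z3 || Z2 = 98.52 Ω.
Step 4 — Series with input arm Z1: Z_in = Z1 + (Z3 || Z2) = 124.3 Ω = 124.3∠0.0° Ω.
Step 5 — Power factor: PF = cos(φ) = Re(Z)/|Z| = 124.3/124.3 = 1.
Step 6 — Type: Im(Z) = 0 ⇒ unity (phase φ = 0.0°).

PF = 1 (unity, φ = 0.0°)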